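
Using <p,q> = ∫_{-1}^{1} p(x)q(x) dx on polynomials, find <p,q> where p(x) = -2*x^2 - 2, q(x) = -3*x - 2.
<p,q> = 32/3

Expand the product: p(x)·q(x) = 6*x^3 + 4*x^2 + 6*x + 4.
∫_{-1}^{1} of each monomial x^k gives [2/(k+1) if k even, 0 if k odd]. Integrating term-by-term (or equivalently evaluating the antiderivative F(x) = 3*x^4/2 + 4*x^3/3 + 3*x^2 + 4*x at the endpoints):
  F(1) − F(−1) = 59/6 − (-5/6) = 32/3.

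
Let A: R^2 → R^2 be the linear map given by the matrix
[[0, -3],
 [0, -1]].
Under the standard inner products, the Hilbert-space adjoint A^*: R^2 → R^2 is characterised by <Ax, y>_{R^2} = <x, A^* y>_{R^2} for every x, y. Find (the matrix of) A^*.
A^* = A^T =
[[0, 0],
 [-3, -1]]

For real matrices with standard dot products, the defining identity <Ax, y> = <x, A^* y> gives (Ax)^T y = x^T (A^*) y, i.e. x^T A^T y = x^T (A^*) y. Since this holds for all x, y, we must have A^* = A^T. Therefore
A^* =
[[0, 0],
 [-3, -1]].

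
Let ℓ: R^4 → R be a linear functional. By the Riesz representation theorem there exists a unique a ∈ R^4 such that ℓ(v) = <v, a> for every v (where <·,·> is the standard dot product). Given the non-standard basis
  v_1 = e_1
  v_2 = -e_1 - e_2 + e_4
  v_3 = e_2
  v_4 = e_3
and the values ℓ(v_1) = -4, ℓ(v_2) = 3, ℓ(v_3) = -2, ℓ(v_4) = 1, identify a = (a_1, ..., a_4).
a = (-4, -2, 1, -3)

Write a = (a_1, ..., a_4) in the standard basis. For each basis vector v_i, ℓ(v_i) = <v_i, a> is a linear equation in the a_j's. Collect the n equations into a matrix system V a = ℓ, where row i of V is v_i (expressed in the standard basis). Since V is invertible (lower-triangular with 1s on the diagonal, up to permutation), solve by back-substitution:
  V =
[[1, 0, 0, 0],
 [-1, -1, 0, 1],
 [0, 1, 0, 0],
 [0, 0, 1, 0]]
  V a = (-4, 3, -2, 1)
Solving gives a = (-4, -2, 1, -3).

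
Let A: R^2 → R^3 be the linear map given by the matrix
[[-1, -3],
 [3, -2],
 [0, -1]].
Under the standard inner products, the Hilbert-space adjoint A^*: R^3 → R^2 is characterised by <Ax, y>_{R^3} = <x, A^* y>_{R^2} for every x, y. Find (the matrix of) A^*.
A^* = A^T =
[[-1, 3, 0],
 [-3, -2, -1]]

For real matrices with standard dot products, the defining identity <Ax, y> = <x, A^* y> gives (Ax)^T y = x^T (A^*) y, i.e. x^T A^T y = x^T (A^*) y. Since this holds for all x, y, we must have A^* = A^T. Therefore
A^* =
[[-1, 3, 0],
 [-3, -2, -1]].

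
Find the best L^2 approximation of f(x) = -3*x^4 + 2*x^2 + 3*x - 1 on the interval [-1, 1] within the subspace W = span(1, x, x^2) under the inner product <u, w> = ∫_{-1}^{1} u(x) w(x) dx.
g(x) = -4*x^2/7 + 3*x - 26/35

The best approximation g ∈ W is the orthogonal projection of f onto W. Writing g = a_0 + a_1 x + a_2 x^2, the coefficients solve the normal equations G · a = b where
  G_{ij} = <φ_i, φ_j> and b_i = <f, φ_i>, with φ_0 = 1, φ_1 = x, φ_2 = x^2.
G =
  [2, 0, 2/3]
  [0, 2/3, 0]
  [2/3, 0, 2/5],
b = (-28/15, 2, -76/105).
Solving gives a_0 = -26/35, a_1 = 3, a_2 = -4/7, so
  g(x) = -4*x^2/7 + 3*x - 26/35.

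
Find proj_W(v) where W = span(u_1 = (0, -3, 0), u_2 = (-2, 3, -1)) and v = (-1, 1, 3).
proj_W(v) = (2/5, 1, 1/5)

Set up U = [u_1 | ... | u_2] ∈ R^(3×2). The projector onto W = col(U) is P = U (U^T U)^(-1) U^T.
Compute U^T U =
  [9, -9]
  [-9, 14],
and U^T v = (-3, 2).
Solve U^T U · c = U^T v for the coefficients: c = (-8/15, -1/5). The projection is proj_W(v) = U c.
Check: (v - proj_W(v)) · u_1 = 0  (should be 0).
Check: (v - proj_W(v)) · u_2 = 0  (should be 0).
Result: proj_W(v) = (2/5, 1, 1/5).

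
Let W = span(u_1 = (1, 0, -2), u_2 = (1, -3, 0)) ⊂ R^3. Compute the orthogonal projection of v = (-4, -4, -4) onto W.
proj_W(v) = (68/49, -108/49, -64/49)

Set up U = [u_1 | ... | u_2] ∈ R^(3×2). The projector onto W = col(U) is P = U (U^T U)^(-1) U^T.
Compute U^T U =
  [5, 1]
  [1, 10],
and U^T v = (4, 8).
Solve U^T U · c = U^T v for the coefficients: c = (32/49, 36/49). The projection is proj_W(v) = U c.
Check: (v - proj_W(v)) · u_1 = 0  (should be 0).
Check: (v - proj_W(v)) · u_2 = 0  (should be 0).
Result: proj_W(v) = (68/49, -108/49, -64/49).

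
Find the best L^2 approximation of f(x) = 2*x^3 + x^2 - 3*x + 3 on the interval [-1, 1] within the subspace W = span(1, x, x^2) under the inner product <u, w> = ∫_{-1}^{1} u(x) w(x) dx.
g(x) = x^2 - 9*x/5 + 3

The best approximation g ∈ W is the orthogonal projection of f onto W. Writing g = a_0 + a_1 x + a_2 x^2, the coefficients solve the normal equations G · a = b where
  G_{ij} = <φ_i, φ_j> and b_i = <f, φ_i>, with φ_0 = 1, φ_1 = x, φ_2 = x^2.
G =
  [2, 0, 2/3]
  [0, 2/3, 0]
  [2/3, 0, 2/5],
b = (20/3, -6/5, 12/5).
Solving gives a_0 = 3, a_1 = -9/5, a_2 = 1, so
  g(x) = x^2 - 9*x/5 + 3.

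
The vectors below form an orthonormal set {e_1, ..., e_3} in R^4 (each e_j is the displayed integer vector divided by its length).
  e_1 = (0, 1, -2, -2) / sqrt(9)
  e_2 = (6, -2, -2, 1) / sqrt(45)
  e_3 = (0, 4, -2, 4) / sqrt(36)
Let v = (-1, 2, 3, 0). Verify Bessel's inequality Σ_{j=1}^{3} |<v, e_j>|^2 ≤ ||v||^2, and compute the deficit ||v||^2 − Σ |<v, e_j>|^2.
Σ |<v, e_j>|^2 = 341/45; ||v||^2 = 14; deficit = 289/45

Write each e_j = u_j / sqrt(<u_j, u_j>) where u_j is the displayed integer vector. Then <v, e_j> = <v, u_j> / sqrt(<u_j, u_j>), so |<v, e_j>|^2 = <v, u_j>^2 / <u_j, u_j>.
Coefficients: <v, e_1> = -4/sqrt(9), <v, e_2> = -16/sqrt(45), <v, e_3> = 2/sqrt(36).
Square and sum: Σ |<v, e_j>|^2 = 341/45.
Compute ||v||^2 = v·v = 14.
Deficit = 14 − 341/45 = 289/45 ≥ 0, confirming Bessel's inequality. (The deficit equals ||v − Σ <v,e_j> e_j||^2, the squared distance from v to span{e_j}.)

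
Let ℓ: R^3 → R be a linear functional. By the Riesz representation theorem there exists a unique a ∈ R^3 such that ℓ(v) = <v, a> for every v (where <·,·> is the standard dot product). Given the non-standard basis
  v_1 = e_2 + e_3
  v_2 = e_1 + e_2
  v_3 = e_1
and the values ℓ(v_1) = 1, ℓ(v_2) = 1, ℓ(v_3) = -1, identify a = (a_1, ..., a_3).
a = (-1, 2, -1)

Write a = (a_1, ..., a_3) in the standard basis. For each basis vector v_i, ℓ(v_i) = <v_i, a> is a linear equation in the a_j's. Collect the n equations into a matrix system V a = ℓ, where row i of V is v_i (expressed in the standard basis). Since V is invertible (lower-triangular with 1s on the diagonal, up to permutation), solve by back-substitution:
  V =
[[0, 1, 1],
 [1, 1, 0],
 [1, 0, 0]]
  V a = (1, 1, -1)
Solving gives a = (-1, 2, -1).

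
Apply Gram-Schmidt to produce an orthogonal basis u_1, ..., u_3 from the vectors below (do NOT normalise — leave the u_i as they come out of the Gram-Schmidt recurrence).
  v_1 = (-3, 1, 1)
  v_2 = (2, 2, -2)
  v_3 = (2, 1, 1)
Orthogonal basis:
  u_1 = (-3, 1, 1)
  u_2 = (4/11, 28/11, -16/11)
  u_3 = (5/6, 5/6, 5/3)

Apply the Gram-Schmidt recurrence
  u_1 = v_1
  u_i = v_i − Σ_{j<i} ((v_i · u_j) / (u_j · u_j)) · u_j.

Step by step this gives:
  u_1 = (-3, 1, 1)
  u_2 = (4/11, 28/11, -16/11)
  u_3 = (5/6, 5/6, 5/3)

Orthogonality check:
  u_2 · u_1 = 0 (should be 0)
  u_3 · u_1 = 0 (should be 0)
  u_3 · u_2 = 0 (should be 0)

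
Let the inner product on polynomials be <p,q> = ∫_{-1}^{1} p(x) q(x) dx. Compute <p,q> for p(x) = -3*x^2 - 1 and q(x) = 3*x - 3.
<p,q> = 12

Expand the product: p(x)·q(x) = -9*x^3 + 9*x^2 - 3*x + 3.
∫_{-1}^{1} of each monomial x^k gives [2/(k+1) if k even, 0 if k odd]. Integrating term-by-term (or equivalently evaluating the antiderivative F(x) = -9*x^4/4 + 3*x^3 - 3*x^2/2 + 3*x at the endpoints):
  F(1) − F(−1) = 9/4 − (-39/4) = 12.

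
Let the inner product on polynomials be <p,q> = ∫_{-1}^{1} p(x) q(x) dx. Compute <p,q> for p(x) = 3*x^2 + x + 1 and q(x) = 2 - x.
<p,q> = 22/3

Expand the product: p(x)·q(x) = -3*x^3 + 5*x^2 + x + 2.
∫_{-1}^{1} of each monomial x^k gives [2/(k+1) if k even, 0 if k odd]. Integrating term-by-term (or equivalently evaluating the antiderivative F(x) = -3*x^4/4 + 5*x^3/3 + x^2/2 + 2*x at the endpoints):
  F(1) − F(−1) = 41/12 − (-47/12) = 22/3.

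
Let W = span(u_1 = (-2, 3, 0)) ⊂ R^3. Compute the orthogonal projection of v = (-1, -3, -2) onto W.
proj_W(v) = (14/13, -21/13, 0)

Set up U = [u_1 | ... | u_1] ∈ R^(3×1). The projector onto W = col(U) is P = U (U^T U)^(-1) U^T.
Compute U^T U =
  [13],
and U^T v = (-7).
Solve U^T U · c = U^T v for the coefficients: c = (-7/13). The projection is proj_W(v) = U c.
Check: (v - proj_W(v)) · u_1 = 0  (should be 0).
Result: proj_W(v) = (14/13, -21/13, 0).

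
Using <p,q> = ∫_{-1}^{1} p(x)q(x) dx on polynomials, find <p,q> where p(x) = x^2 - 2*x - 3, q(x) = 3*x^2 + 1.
<p,q> = -152/15

Expand the product: p(x)·q(x) = 3*x^4 - 6*x^3 - 8*x^2 - 2*x - 3.
∫_{-1}^{1} of each monomial x^k gives [2/(k+1) if k even, 0 if k odd]. Integrating term-by-term (or equivalently evaluating the antiderivative F(x) = 3*x^5/5 - 3*x^4/2 - 8*x^3/3 - x^2 - 3*x at the endpoints):
  F(1) − F(−1) = -227/30 − (77/30) = -152/15.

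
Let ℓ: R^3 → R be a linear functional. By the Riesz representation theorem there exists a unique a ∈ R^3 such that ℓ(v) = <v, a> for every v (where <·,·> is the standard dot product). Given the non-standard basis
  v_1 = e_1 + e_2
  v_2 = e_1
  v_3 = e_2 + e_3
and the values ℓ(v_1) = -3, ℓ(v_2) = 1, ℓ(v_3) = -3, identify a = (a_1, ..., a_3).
a = (1, -4, 1)

Write a = (a_1, ..., a_3) in the standard basis. For each basis vector v_i, ℓ(v_i) = <v_i, a> is a linear equation in the a_j's. Collect the n equations into a matrix system V a = ℓ, where row i of V is v_i (expressed in the standard basis). Since V is invertible (lower-triangular with 1s on the diagonal, up to permutation), solve by back-substitution:
  V =
[[1, 1, 0],
 [1, 0, 0],
 [0, 1, 1]]
  V a = (-3, 1, -3)
Solving gives a = (1, -4, 1).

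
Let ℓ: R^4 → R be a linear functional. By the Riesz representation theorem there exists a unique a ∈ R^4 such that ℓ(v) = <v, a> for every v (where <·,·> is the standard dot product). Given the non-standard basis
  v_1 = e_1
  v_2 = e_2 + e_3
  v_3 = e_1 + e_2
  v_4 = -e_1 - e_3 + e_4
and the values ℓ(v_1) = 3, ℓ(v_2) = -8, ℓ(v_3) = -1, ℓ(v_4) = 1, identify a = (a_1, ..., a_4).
a = (3, -4, -4, 0)

Write a = (a_1, ..., a_4) in the standard basis. For each basis vector v_i, ℓ(v_i) = <v_i, a> is a linear equation in the a_j's. Collect the n equations into a matrix system V a = ℓ, where row i of V is v_i (expressed in the standard basis). Since V is invertible (lower-triangular with 1s on the diagonal, up to permutation), solve by back-substitution:
  V =
[[1, 0, 0, 0],
 [0, 1, 1, 0],
 [1, 1, 0, 0],
 [-1, 0, -1, 1]]
  V a = (3, -8, -1, 1)
Solving gives a = (3, -4, -4, 0).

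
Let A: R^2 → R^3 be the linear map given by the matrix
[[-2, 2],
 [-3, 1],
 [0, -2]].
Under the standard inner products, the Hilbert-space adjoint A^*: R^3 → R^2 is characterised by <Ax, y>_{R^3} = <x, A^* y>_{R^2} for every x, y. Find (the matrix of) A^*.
A^* = A^T =
[[-2, -3, 0],
 [2, 1, -2]]

For real matrices with standard dot products, the defining identity <Ax, y> = <x, A^* y> gives (Ax)^T y = x^T (A^*) y, i.e. x^T A^T y = x^T (A^*) y. Since this holds for all x, y, we must have A^* = A^T. Therefore
A^* =
[[-2, -3, 0],
 [2, 1, -2]].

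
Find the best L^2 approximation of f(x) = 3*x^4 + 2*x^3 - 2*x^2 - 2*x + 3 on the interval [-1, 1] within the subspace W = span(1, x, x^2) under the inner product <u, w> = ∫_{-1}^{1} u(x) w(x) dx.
g(x) = 4*x^2/7 - 4*x/5 + 96/35

The best approximation g ∈ W is the orthogonal projection of f onto W. Writing g = a_0 + a_1 x + a_2 x^2, the coefficients solve the normal equations G · a = b where
  G_{ij} = <φ_i, φ_j> and b_i = <f, φ_i>, with φ_0 = 1, φ_1 = x, φ_2 = x^2.
G =
  [2, 0, 2/3]
  [0, 2/3, 0]
  [2/3, 0, 2/5],
b = (88/15, -8/15, 72/35).
Solving gives a_0 = 96/35, a_1 = -4/5, a_2 = 4/7, so
  g(x) = 4*x^2/7 - 4*x/5 + 96/35.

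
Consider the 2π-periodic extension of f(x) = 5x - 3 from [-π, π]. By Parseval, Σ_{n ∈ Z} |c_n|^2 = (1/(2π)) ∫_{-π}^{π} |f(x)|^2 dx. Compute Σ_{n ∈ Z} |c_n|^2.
Σ |c_n|^2 = 25π^2/3 + 9

Expand and integrate term by term over [-π, π]:
  ∫ (5x)^2 dx = 25·(2π^3/3); ∫ 2·5·(-3)·x dx = 0 (odd integrand); ∫ (-3)^2 dx = 9·2π.
So (1/(2π)) ∫_{-π}^{π} (5x - 3)^2 dx = 25π^2/3 + 9 = 25π^2/3 + 9.
Parseval ⇒ Σ |c_n|^2 = 25π^2/3 + 9.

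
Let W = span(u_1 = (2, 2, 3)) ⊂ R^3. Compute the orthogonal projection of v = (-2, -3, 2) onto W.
proj_W(v) = (-8/17, -8/17, -12/17)

Set up U = [u_1 | ... | u_1] ∈ R^(3×1). The projector onto W = col(U) is P = U (U^T U)^(-1) U^T.
Compute U^T U =
  [17],
and U^T v = (-4).
Solve U^T U · c = U^T v for the coefficients: c = (-4/17). The projection is proj_W(v) = U c.
Check: (v - proj_W(v)) · u_1 = 0  (should be 0).
Result: proj_W(v) = (-8/17, -8/17, -12/17).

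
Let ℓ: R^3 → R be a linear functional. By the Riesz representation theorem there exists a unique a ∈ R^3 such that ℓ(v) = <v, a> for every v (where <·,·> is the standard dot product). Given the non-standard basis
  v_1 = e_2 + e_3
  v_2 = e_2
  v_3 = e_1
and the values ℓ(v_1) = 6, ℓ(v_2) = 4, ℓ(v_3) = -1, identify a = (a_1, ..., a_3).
a = (-1, 4, 2)

Write a = (a_1, ..., a_3) in the standard basis. For each basis vector v_i, ℓ(v_i) = <v_i, a> is a linear equation in the a_j's. Collect the n equations into a matrix system V a = ℓ, where row i of V is v_i (expressed in the standard basis). Since V is invertible (lower-triangular with 1s on the diagonal, up to permutation), solve by back-substitution:
  V =
[[0, 1, 1],
 [0, 1, 0],
 [1, 0, 0]]
  V a = (6, 4, -1)
Solving gives a = (-1, 4, 2).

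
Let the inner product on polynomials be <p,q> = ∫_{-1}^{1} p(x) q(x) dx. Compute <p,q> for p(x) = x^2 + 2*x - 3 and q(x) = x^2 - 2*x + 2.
<p,q> = -224/15

Expand the product: p(x)·q(x) = x^4 - 5*x^2 + 10*x - 6.
∫_{-1}^{1} of each monomial x^k gives [2/(k+1) if k even, 0 if k odd]. Integrating term-by-term (or equivalently evaluating the antiderivative F(x) = x^5/5 - 5*x^3/3 + 5*x^2 - 6*x at the endpoints):
  F(1) − F(−1) = -37/15 − (187/15) = -224/15.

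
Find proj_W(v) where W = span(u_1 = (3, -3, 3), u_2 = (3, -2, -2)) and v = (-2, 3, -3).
proj_W(v) = (-50/21, 53/21, -65/21)

Set up U = [u_1 | ... | u_2] ∈ R^(3×2). The projector onto W = col(U) is P = U (U^T U)^(-1) U^T.
Compute U^T U =
  [27, 9]
  [9, 17],
and U^T v = (-24, -6).
Solve U^T U · c = U^T v for the coefficients: c = (-59/63, 1/7). The projection is proj_W(v) = U c.
Check: (v - proj_W(v)) · u_1 = 0  (should be 0).
Check: (v - proj_W(v)) · u_2 = 0  (should be 0).
Result: proj_W(v) = (-50/21, 53/21, -65/21).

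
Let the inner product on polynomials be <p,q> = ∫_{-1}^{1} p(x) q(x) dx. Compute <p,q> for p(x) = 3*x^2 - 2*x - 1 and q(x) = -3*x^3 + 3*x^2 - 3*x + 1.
<p,q> = 8

Expand the product: p(x)·q(x) = -9*x^5 + 15*x^4 - 12*x^3 + 6*x^2 + x - 1.
∫_{-1}^{1} of each monomial x^k gives [2/(k+1) if k even, 0 if k odd]. Integrating term-by-term (or equivalently evaluating the antiderivative F(x) = -3*x^6/2 + 3*x^5 - 3*x^4 + 2*x^3 + x^2/2 - x at the endpoints):
  F(1) − F(−1) = 0 − (-8) = 8.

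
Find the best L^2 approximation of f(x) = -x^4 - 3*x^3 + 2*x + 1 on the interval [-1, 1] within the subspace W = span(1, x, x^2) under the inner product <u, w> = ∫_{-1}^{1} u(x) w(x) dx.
g(x) = -6*x^2/7 + x/5 + 38/35

The best approximation g ∈ W is the orthogonal projection of f onto W. Writing g = a_0 + a_1 x + a_2 x^2, the coefficients solve the normal equations G · a = b where
  G_{ij} = <φ_i, φ_j> and b_i = <f, φ_i>, with φ_0 = 1, φ_1 = x, φ_2 = x^2.
G =
  [2, 0, 2/3]
  [0, 2/3, 0]
  [2/3, 0, 2/5],
b = (8/5, 2/15, 8/21).
Solving gives a_0 = 38/35, a_1 = 1/5, a_2 = -6/7, so
  g(x) = -6*x^2/7 + x/5 + 38/35.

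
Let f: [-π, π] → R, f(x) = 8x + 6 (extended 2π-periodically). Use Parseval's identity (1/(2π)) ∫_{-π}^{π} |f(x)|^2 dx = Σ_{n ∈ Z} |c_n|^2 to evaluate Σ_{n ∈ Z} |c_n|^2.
Σ |c_n|^2 = 64π^2/3 + 36

Expand and integrate term by term over [-π, π]:
  ∫ (8x)^2 dx = 64·(2π^3/3); ∫ 2·8·(6)·x dx = 0 (odd integrand); ∫ 6^2 dx = 36·2π.
So (1/(2π)) ∫_{-π}^{π} (8x + 6)^2 dx = 64π^2/3 + 36 = 64π^2/3 + 36.
Parseval ⇒ Σ |c_n|^2 = 64π^2/3 + 36.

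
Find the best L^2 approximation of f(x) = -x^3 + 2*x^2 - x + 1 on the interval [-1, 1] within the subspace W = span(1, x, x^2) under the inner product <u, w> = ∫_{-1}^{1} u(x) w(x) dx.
g(x) = 2*x^2 - 8*x/5 + 1

The best approximation g ∈ W is the orthogonal projection of f onto W. Writing g = a_0 + a_1 x + a_2 x^2, the coefficients solve the normal equations G · a = b where
  G_{ij} = <φ_i, φ_j> and b_i = <f, φ_i>, with φ_0 = 1, φ_1 = x, φ_2 = x^2.
G =
  [2, 0, 2/3]
  [0, 2/3, 0]
  [2/3, 0, 2/5],
b = (10/3, -16/15, 22/15).
Solving gives a_0 = 1, a_1 = -8/5, a_2 = 2, so
  g(x) = 2*x^2 - 8*x/5 + 1.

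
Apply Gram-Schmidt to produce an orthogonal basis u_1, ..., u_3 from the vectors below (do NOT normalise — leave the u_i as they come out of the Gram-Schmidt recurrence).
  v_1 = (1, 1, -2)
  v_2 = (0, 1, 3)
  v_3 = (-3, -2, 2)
Orthogonal basis:
  u_1 = (1, 1, -2)
  u_2 = (5/6, 11/6, 4/3)
  u_3 = (-1, 3/5, -1/5)

Apply the Gram-Schmidt recurrence
  u_1 = v_1
  u_i = v_i − Σ_{j<i} ((v_i · u_j) / (u_j · u_j)) · u_j.

Step by step this gives:
  u_1 = (1, 1, -2)
  u_2 = (5/6, 11/6, 4/3)
  u_3 = (-1, 3/5, -1/5)

Orthogonality check:
  u_2 · u_1 = 0 (should be 0)
  u_3 · u_1 = 0 (should be 0)
  u_3 · u_2 = 0 (should be 0)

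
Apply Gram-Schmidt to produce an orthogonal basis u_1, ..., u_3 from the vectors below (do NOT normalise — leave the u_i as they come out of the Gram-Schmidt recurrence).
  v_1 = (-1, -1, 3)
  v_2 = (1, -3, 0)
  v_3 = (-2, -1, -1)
Orthogonal basis:
  u_1 = (-1, -1, 3)
  u_2 = (13/11, -31/11, -6/11)
  u_3 = (-225/106, -75/106, -50/53)

Apply the Gram-Schmidt recurrence
  u_1 = v_1
  u_i = v_i − Σ_{j<i} ((v_i · u_j) / (u_j · u_j)) · u_j.

Step by step this gives:
  u_1 = (-1, -1, 3)
  u_2 = (13/11, -31/11, -6/11)
  u_3 = (-225/106, -75/106, -50/53)

Orthogonality check:
  u_2 · u_1 = 0 (should be 0)
  u_3 · u_1 = 0 (should be 0)
  u_3 · u_2 = 0 (should be 0)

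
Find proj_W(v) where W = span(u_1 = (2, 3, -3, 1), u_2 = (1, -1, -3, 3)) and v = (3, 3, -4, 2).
proj_W(v) = (859/339, 1051/339, -477/113, 667/339)

Set up U = [u_1 | ... | u_2] ∈ R^(4×2). The projector onto W = col(U) is P = U (U^T U)^(-1) U^T.
Compute U^T U =
  [23, 11]
  [11, 20],
and U^T v = (29, 18).
Solve U^T U · c = U^T v for the coefficients: c = (382/339, 95/339). The projection is proj_W(v) = U c.
Check: (v - proj_W(v)) · u_1 = 0  (should be 0).
Check: (v - proj_W(v)) · u_2 = 0  (should be 0).
Result: proj_W(v) = (859/339, 1051/339, -477/113, 667/339).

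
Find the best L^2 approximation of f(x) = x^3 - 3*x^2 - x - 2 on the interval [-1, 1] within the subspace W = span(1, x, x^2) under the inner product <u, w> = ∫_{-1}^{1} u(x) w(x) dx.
g(x) = -3*x^2 - 2*x/5 - 2

The best approximation g ∈ W is the orthogonal projection of f onto W. Writing g = a_0 + a_1 x + a_2 x^2, the coefficients solve the normal equations G · a = b where
  G_{ij} = <φ_i, φ_j> and b_i = <f, φ_i>, with φ_0 = 1, φ_1 = x, φ_2 = x^2.
G =
  [2, 0, 2/3]
  [0, 2/3, 0]
  [2/3, 0, 2/5],
b = (-6, -4/15, -38/15).
Solving gives a_0 = -2, a_1 = -2/5, a_2 = -3, so
  g(x) = -3*x^2 - 2*x/5 - 2.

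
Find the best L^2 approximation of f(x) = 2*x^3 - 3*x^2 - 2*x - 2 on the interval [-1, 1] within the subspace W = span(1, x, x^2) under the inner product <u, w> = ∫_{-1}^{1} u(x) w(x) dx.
g(x) = -3*x^2 - 4*x/5 - 2

The best approximation g ∈ W is the orthogonal projection of f onto W. Writing g = a_0 + a_1 x + a_2 x^2, the coefficients solve the normal equations G · a = b where
  G_{ij} = <φ_i, φ_j> and b_i = <f, φ_i>, with φ_0 = 1, φ_1 = x, φ_2 = x^2.
G =
  [2, 0, 2/3]
  [0, 2/3, 0]
  [2/3, 0, 2/5],
b = (-6, -8/15, -38/15).
Solving gives a_0 = -2, a_1 = -4/5, a_2 = -3, so
  g(x) = -3*x^2 - 4*x/5 - 2.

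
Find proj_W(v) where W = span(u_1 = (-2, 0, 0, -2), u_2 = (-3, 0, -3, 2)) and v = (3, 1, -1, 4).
proj_W(v) = (123/43, 0, -33/43, 178/43)

Set up U = [u_1 | ... | u_2] ∈ R^(4×2). The projector onto W = col(U) is P = U (U^T U)^(-1) U^T.
Compute U^T U =
  [8, 2]
  [2, 22],
and U^T v = (-14, 2).
Solve U^T U · c = U^T v for the coefficients: c = (-78/43, 11/43). The projection is proj_W(v) = U c.
Check: (v - proj_W(v)) · u_1 = 0  (should be 0).
Check: (v - proj_W(v)) · u_2 = 0  (should be 0).
Result: proj_W(v) = (123/43, 0, -33/43, 178/43).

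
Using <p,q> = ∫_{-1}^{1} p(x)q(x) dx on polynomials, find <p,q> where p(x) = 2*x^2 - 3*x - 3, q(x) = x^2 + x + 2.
<p,q> = -188/15

Expand the product: p(x)·q(x) = 2*x^4 - x^3 - 2*x^2 - 9*x - 6.
∫_{-1}^{1} of each monomial x^k gives [2/(k+1) if k even, 0 if k odd]. Integrating term-by-term (or equivalently evaluating the antiderivative F(x) = 2*x^5/5 - x^4/4 - 2*x^3/3 - 9*x^2/2 - 6*x at the endpoints):
  F(1) − F(−1) = -661/60 − (91/60) = -188/15.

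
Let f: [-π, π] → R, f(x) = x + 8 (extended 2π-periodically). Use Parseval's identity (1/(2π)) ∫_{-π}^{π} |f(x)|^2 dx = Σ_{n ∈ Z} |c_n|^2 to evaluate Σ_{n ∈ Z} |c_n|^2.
Σ |c_n|^2 = π^2/3 + 64

Expand and integrate term by term over [-π, π]:
  ∫ (x)^2 dx = 1·(2π^3/3); ∫ 2·1·(8)·x dx = 0 (odd integrand); ∫ 8^2 dx = 64·2π.
So (1/(2π)) ∫_{-π}^{π} (x + 8)^2 dx = 1π^2/3 + 64 = π^2/3 + 64.
Parseval ⇒ Σ |c_n|^2 = π^2/3 + 64.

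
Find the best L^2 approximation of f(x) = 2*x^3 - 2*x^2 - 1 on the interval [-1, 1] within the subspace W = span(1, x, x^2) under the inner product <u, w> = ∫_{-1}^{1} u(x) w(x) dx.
g(x) = -2*x^2 + 6*x/5 - 1

The best approximation g ∈ W is the orthogonal projection of f onto W. Writing g = a_0 + a_1 x + a_2 x^2, the coefficients solve the normal equations G · a = b where
  G_{ij} = <φ_i, φ_j> and b_i = <f, φ_i>, with φ_0 = 1, φ_1 = x, φ_2 = x^2.
G =
  [2, 0, 2/3]
  [0, 2/3, 0]
  [2/3, 0, 2/5],
b = (-10/3, 4/5, -22/15).
Solving gives a_0 = -1, a_1 = 6/5, a_2 = -2, so
  g(x) = -2*x^2 + 6*x/5 - 1.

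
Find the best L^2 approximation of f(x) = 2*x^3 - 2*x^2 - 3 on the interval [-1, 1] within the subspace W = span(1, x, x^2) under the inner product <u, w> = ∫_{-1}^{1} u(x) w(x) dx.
g(x) = -2*x^2 + 6*x/5 - 3

The best approximation g ∈ W is the orthogonal projection of f onto W. Writing g = a_0 + a_1 x + a_2 x^2, the coefficients solve the normal equations G · a = b where
  G_{ij} = <φ_i, φ_j> and b_i = <f, φ_i>, with φ_0 = 1, φ_1 = x, φ_2 = x^2.
G =
  [2, 0, 2/3]
  [0, 2/3, 0]
  [2/3, 0, 2/5],
b = (-22/3, 4/5, -14/5).
Solving gives a_0 = -3, a_1 = 6/5, a_2 = -2, so
  g(x) = -2*x^2 + 6*x/5 - 3.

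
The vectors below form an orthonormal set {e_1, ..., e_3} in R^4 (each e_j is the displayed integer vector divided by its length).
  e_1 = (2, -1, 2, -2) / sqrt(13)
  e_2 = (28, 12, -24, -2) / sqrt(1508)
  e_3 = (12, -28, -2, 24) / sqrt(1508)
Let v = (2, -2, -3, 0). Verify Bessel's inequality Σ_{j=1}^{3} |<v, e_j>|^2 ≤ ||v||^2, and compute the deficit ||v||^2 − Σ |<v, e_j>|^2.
Σ |<v, e_j>|^2 = 157/13; ||v||^2 = 17; deficit = 64/13

Write each e_j = u_j / sqrt(<u_j, u_j>) where u_j is the displayed integer vector. Then <v, e_j> = <v, u_j> / sqrt(<u_j, u_j>), so |<v, e_j>|^2 = <v, u_j>^2 / <u_j, u_j>.
Coefficients: <v, e_1> = 0/sqrt(13), <v, e_2> = 104/sqrt(1508), <v, e_3> = 86/sqrt(1508).
Square and sum: Σ |<v, e_j>|^2 = 157/13.
Compute ||v||^2 = v·v = 17.
Deficit = 17 − 157/13 = 64/13 ≥ 0, confirming Bessel's inequality. (The deficit equals ||v − Σ <v,e_j> e_j||^2, the squared distance from v to span{e_j}.)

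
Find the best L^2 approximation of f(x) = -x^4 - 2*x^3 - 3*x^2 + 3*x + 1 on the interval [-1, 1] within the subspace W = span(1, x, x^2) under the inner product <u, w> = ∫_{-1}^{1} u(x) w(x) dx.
g(x) = -27*x^2/7 + 9*x/5 + 38/35

The best approximation g ∈ W is the orthogonal projection of f onto W. Writing g = a_0 + a_1 x + a_2 x^2, the coefficients solve the normal equations G · a = b where
  G_{ij} = <φ_i, φ_j> and b_i = <f, φ_i>, with φ_0 = 1, φ_1 = x, φ_2 = x^2.
G =
  [2, 0, 2/3]
  [0, 2/3, 0]
  [2/3, 0, 2/5],
b = (-2/5, 6/5, -86/105).
Solving gives a_0 = 38/35, a_1 = 9/5, a_2 = -27/7, so
  g(x) = -27*x^2/7 + 9*x/5 + 38/35.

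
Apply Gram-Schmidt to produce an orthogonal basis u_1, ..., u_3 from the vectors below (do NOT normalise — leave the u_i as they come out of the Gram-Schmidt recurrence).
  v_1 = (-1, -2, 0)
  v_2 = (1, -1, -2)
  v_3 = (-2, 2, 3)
Orthogonal basis:
  u_1 = (-1, -2, 0)
  u_2 = (6/5, -3/5, -2)
  u_3 = (-12/29, 6/29, -9/29)

Apply the Gram-Schmidt recurrence
  u_1 = v_1
  u_i = v_i − Σ_{j<i} ((v_i · u_j) / (u_j · u_j)) · u_j.

Step by step this gives:
  u_1 = (-1, -2, 0)
  u_2 = (6/5, -3/5, -2)
  u_3 = (-12/29, 6/29, -9/29)

Orthogonality check:
  u_2 · u_1 = 0 (should be 0)
  u_3 · u_1 = 0 (should be 0)
  u_3 · u_2 = 0 (should be 0)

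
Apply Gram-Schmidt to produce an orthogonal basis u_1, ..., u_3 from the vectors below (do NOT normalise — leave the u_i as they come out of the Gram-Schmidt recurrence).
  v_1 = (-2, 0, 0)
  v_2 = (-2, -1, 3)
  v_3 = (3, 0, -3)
Orthogonal basis:
  u_1 = (-2, 0, 0)
  u_2 = (0, -1, 3)
  u_3 = (0, -9/10, -3/10)

Apply the Gram-Schmidt recurrence
  u_1 = v_1
  u_i = v_i − Σ_{j<i} ((v_i · u_j) / (u_j · u_j)) · u_j.

Step by step this gives:
  u_1 = (-2, 0, 0)
  u_2 = (0, -1, 3)
  u_3 = (0, -9/10, -3/10)

Orthogonality check:
  u_2 · u_1 = 0 (should be 0)
  u_3 · u_1 = 0 (should be 0)
  u_3 · u_2 = 0 (should be 0)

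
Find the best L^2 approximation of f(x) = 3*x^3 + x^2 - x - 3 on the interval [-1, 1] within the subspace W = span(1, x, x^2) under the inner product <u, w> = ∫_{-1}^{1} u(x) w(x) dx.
g(x) = x^2 + 4*x/5 - 3

The best approximation g ∈ W is the orthogonal projection of f onto W. Writing g = a_0 + a_1 x + a_2 x^2, the coefficients solve the normal equations G · a = b where
  G_{ij} = <φ_i, φ_j> and b_i = <f, φ_i>, with φ_0 = 1, φ_1 = x, φ_2 = x^2.
G =
  [2, 0, 2/3]
  [0, 2/3, 0]
  [2/3, 0, 2/5],
b = (-16/3, 8/15, -8/5).
Solving gives a_0 = -3, a_1 = 4/5, a_2 = 1, so
  g(x) = x^2 + 4*x/5 - 3.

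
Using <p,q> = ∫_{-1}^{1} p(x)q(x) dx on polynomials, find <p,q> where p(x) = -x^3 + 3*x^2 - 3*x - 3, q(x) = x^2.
<p,q> = -4/5

Expand the product: p(x)·q(x) = -x^5 + 3*x^4 - 3*x^3 - 3*x^2.
∫_{-1}^{1} of each monomial x^k gives [2/(k+1) if k even, 0 if k odd]. Integrating term-by-term (or equivalently evaluating the antiderivative F(x) = -x^6/6 + 3*x^5/5 - 3*x^4/4 - x^3 at the endpoints):
  F(1) − F(−1) = -79/60 − (-31/60) = -4/5.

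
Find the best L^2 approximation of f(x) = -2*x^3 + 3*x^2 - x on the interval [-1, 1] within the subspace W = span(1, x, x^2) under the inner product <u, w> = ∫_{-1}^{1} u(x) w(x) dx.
g(x) = 3*x^2 - 11*x/5

The best approximation g ∈ W is the orthogonal projection of f onto W. Writing g = a_0 + a_1 x + a_2 x^2, the coefficients solve the normal equations G · a = b where
  G_{ij} = <φ_i, φ_j> and b_i = <f, φ_i>, with φ_0 = 1, φ_1 = x, φ_2 = x^2.
G =
  [2, 0, 2/3]
  [0, 2/3, 0]
  [2/3, 0, 2/5],
b = (2, -22/15, 6/5).
Solving gives a_0 = 0, a_1 = -11/5, a_2 = 3, so
  g(x) = 3*x^2 - 11*x/5.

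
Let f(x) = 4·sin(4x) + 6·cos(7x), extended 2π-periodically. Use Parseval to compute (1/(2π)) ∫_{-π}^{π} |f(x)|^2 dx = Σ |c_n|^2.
Σ |c_n|^2 = 26

Expand |f|^2 and use orthogonality of {sin(nx), cos(mx)} on [-π, π]:
  ∫_{-π}^{π} sin(nx)^2 dx = π, ∫ cos(mx)^2 dx = π, and cross terms integrate to 0.
So ∫_{-π}^{π} f(x)^2 dx = 4^2 · π + 6^2 · π = (16 + 36)π.
Divide by 2π: (16 + 36)/2 = 26.
By Parseval, this equals Σ |c_n|^2.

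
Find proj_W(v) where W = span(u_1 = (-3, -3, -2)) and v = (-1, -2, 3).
proj_W(v) = (-9/22, -9/22, -3/11)

Set up U = [u_1 | ... | u_1] ∈ R^(3×1). The projector onto W = col(U) is P = U (U^T U)^(-1) U^T.
Compute U^T U =
  [22],
and U^T v = (3).
Solve U^T U · c = U^T v for the coefficients: c = (3/22). The projection is proj_W(v) = U c.
Check: (v - proj_W(v)) · u_1 = 0  (should be 0).
Result: proj_W(v) = (-9/22, -9/22, -3/11).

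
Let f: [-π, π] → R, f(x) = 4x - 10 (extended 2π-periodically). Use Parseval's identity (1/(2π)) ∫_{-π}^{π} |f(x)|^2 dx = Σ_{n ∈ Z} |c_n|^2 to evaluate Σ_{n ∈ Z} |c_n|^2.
Σ |c_n|^2 = 16π^2/3 + 100

Expand and integrate term by term over [-π, π]:
  ∫ (4x)^2 dx = 16·(2π^3/3); ∫ 2·4·(-10)·x dx = 0 (odd integrand); ∫ (-10)^2 dx = 100·2π.
So (1/(2π)) ∫_{-π}^{π} (4x - 10)^2 dx = 16π^2/3 + 100 = 16π^2/3 + 100.
Parseval ⇒ Σ |c_n|^2 = 16π^2/3 + 100.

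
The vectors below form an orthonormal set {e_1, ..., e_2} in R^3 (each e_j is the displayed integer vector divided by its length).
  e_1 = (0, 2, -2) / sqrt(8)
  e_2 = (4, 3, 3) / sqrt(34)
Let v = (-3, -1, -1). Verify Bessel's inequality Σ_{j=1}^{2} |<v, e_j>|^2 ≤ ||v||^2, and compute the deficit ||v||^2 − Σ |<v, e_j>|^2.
Σ |<v, e_j>|^2 = 162/17; ||v||^2 = 11; deficit = 25/17

Write each e_j = u_j / sqrt(<u_j, u_j>) where u_j is the displayed integer vector. Then <v, e_j> = <v, u_j> / sqrt(<u_j, u_j>), so |<v, e_j>|^2 = <v, u_j>^2 / <u_j, u_j>.
Coefficients: <v, e_1> = 0/sqrt(8), <v, e_2> = -18/sqrt(34).
Square and sum: Σ |<v, e_j>|^2 = 162/17.
Compute ||v||^2 = v·v = 11.
Deficit = 11 − 162/17 = 25/17 ≥ 0, confirming Bessel's inequality. (The deficit equals ||v − Σ <v,e_j> e_j||^2, the squared distance from v to span{e_j}.)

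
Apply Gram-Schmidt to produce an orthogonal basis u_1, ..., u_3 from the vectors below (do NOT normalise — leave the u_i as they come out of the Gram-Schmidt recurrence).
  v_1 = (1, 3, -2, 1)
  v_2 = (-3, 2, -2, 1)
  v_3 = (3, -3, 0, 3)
Orthogonal basis:
  u_1 = (1, 3, -2, 1)
  u_2 = (-53/15, 2/5, -14/15, 7/15)
  u_3 = (54/103, -216/103, -114/103, 366/103)

Apply the Gram-Schmidt recurrence
  u_1 = v_1
  u_i = v_i − Σ_{j<i} ((v_i · u_j) / (u_j · u_j)) · u_j.

Step by step this gives:
  u_1 = (1, 3, -2, 1)
  u_2 = (-53/15, 2/5, -14/15, 7/15)
  u_3 = (54/103, -216/103, -114/103, 366/103)

Orthogonality check:
  u_2 · u_1 = 0 (should be 0)
  u_3 · u_1 = 0 (should be 0)
  u_3 · u_2 = 0 (should be 0)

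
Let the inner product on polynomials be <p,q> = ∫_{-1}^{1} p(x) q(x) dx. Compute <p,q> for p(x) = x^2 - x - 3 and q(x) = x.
<p,q> = -2/3

Expand the product: p(x)·q(x) = x^3 - x^2 - 3*x.
∫_{-1}^{1} of each monomial x^k gives [2/(k+1) if k even, 0 if k odd]. Integrating term-by-term (or equivalently evaluating the antiderivative F(x) = x^4/4 - x^3/3 - 3*x^2/2 at the endpoints):
  F(1) − F(−1) = -19/12 − (-11/12) = -2/3.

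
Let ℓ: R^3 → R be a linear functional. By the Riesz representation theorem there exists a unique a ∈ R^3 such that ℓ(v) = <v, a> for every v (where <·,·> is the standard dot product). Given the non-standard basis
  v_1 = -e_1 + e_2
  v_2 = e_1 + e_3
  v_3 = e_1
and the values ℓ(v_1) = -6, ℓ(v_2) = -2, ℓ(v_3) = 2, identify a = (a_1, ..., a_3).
a = (2, -4, -4)

Write a = (a_1, ..., a_3) in the standard basis. For each basis vector v_i, ℓ(v_i) = <v_i, a> is a linear equation in the a_j's. Collect the n equations into a matrix system V a = ℓ, where row i of V is v_i (expressed in the standard basis). Since V is invertible (lower-triangular with 1s on the diagonal, up to permutation), solve by back-substitution:
  V =
[[-1, 1, 0],
 [1, 0, 1],
 [1, 0, 0]]
  V a = (-6, -2, 2)
Solving gives a = (2, -4, -4).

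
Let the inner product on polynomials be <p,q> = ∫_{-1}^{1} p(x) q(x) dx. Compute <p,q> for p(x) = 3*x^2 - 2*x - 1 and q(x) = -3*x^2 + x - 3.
<p,q> = -44/15

Expand the product: p(x)·q(x) = -9*x^4 + 9*x^3 - 8*x^2 + 5*x + 3.
∫_{-1}^{1} of each monomial x^k gives [2/(k+1) if k even, 0 if k odd]. Integrating term-by-term (or equivalently evaluating the antiderivative F(x) = -9*x^5/5 + 9*x^4/4 - 8*x^3/3 + 5*x^2/2 + 3*x at the endpoints):
  F(1) − F(−1) = 197/60 − (373/60) = -44/15.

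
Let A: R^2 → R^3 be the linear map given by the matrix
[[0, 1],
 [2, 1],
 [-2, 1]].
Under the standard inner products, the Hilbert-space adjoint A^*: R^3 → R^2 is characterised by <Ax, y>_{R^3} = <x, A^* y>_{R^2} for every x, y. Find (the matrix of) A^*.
A^* = A^T =
[[0, 2, -2],
 [1, 1, 1]]

For real matrices with standard dot products, the defining identity <Ax, y> = <x, A^* y> gives (Ax)^T y = x^T (A^*) y, i.e. x^T A^T y = x^T (A^*) y. Since this holds for all x, y, we must have A^* = A^T. Therefore
A^* =
[[0, 2, -2],
 [1, 1, 1]].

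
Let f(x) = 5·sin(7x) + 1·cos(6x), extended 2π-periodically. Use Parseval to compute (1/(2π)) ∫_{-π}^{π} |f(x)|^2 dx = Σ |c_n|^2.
Σ |c_n|^2 = 13

Expand |f|^2 and use orthogonality of {sin(nx), cos(mx)} on [-π, π]:
  ∫_{-π}^{π} sin(nx)^2 dx = π, ∫ cos(mx)^2 dx = π, and cross terms integrate to 0.
So ∫_{-π}^{π} f(x)^2 dx = 5^2 · π + 1^2 · π = (25 + 1)π.
Divide by 2π: (25 + 1)/2 = 13.
By Parseval, this equals Σ |c_n|^2.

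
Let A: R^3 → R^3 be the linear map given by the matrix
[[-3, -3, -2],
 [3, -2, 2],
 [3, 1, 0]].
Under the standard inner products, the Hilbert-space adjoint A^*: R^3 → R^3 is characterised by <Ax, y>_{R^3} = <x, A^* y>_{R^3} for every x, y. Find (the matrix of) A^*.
A^* = A^T =
[[-3, 3, 3],
 [-3, -2, 1],
 [-2, 2, 0]]

For real matrices with standard dot products, the defining identity <Ax, y> = <x, A^* y> gives (Ax)^T y = x^T (A^*) y, i.e. x^T A^T y = x^T (A^*) y. Since this holds for all x, y, we must have A^* = A^T. Therefore
A^* =
[[-3, 3, 3],
 [-3, -2, 1],
 [-2, 2, 0]].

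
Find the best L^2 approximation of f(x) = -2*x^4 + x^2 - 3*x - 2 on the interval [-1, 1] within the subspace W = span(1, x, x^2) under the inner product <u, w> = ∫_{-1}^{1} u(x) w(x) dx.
g(x) = -5*x^2/7 - 3*x - 64/35

The best approximation g ∈ W is the orthogonal projection of f onto W. Writing g = a_0 + a_1 x + a_2 x^2, the coefficients solve the normal equations G · a = b where
  G_{ij} = <φ_i, φ_j> and b_i = <f, φ_i>, with φ_0 = 1, φ_1 = x, φ_2 = x^2.
G =
  [2, 0, 2/3]
  [0, 2/3, 0]
  [2/3, 0, 2/5],
b = (-62/15, -2, -158/105).
Solving gives a_0 = -64/35, a_1 = -3, a_2 = -5/7, so
  g(x) = -5*x^2/7 - 3*x - 64/35.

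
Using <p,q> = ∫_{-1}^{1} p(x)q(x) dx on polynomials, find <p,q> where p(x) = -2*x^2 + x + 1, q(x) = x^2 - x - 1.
<p,q> = -22/15

Expand the product: p(x)·q(x) = -2*x^4 + 3*x^3 + 2*x^2 - 2*x - 1.
∫_{-1}^{1} of each monomial x^k gives [2/(k+1) if k even, 0 if k odd]. Integrating term-by-term (or equivalently evaluating the antiderivative F(x) = -2*x^5/5 + 3*x^4/4 + 2*x^3/3 - x^2 - x at the endpoints):
  F(1) − F(−1) = -59/60 − (29/60) = -22/15.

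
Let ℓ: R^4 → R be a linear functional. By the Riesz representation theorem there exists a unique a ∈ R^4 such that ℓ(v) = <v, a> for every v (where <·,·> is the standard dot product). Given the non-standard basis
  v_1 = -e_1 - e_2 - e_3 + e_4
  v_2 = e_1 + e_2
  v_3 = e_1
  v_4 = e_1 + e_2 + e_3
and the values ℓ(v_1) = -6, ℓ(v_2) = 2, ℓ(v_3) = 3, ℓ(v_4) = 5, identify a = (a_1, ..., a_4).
a = (3, -1, 3, -1)

Write a = (a_1, ..., a_4) in the standard basis. For each basis vector v_i, ℓ(v_i) = <v_i, a> is a linear equation in the a_j's. Collect the n equations into a matrix system V a = ℓ, where row i of V is v_i (expressed in the standard basis). Since V is invertible (lower-triangular with 1s on the diagonal, up to permutation), solve by back-substitution:
  V =
[[-1, -1, -1, 1],
 [1, 1, 0, 0],
 [1, 0, 0, 0],
 [1, 1, 1, 0]]
  V a = (-6, 2, 3, 5)
Solving gives a = (3, -1, 3, -1).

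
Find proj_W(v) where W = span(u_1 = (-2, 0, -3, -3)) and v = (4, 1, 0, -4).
proj_W(v) = (-4/11, 0, -6/11, -6/11)

Set up U = [u_1 | ... | u_1] ∈ R^(4×1). The projector onto W = col(U) is P = U (U^T U)^(-1) U^T.
Compute U^T U =
  [22],
and U^T v = (4).
Solve U^T U · c = U^T v for the coefficients: c = (2/11). The projection is proj_W(v) = U c.
Check: (v - proj_W(v)) · u_1 = 0  (should be 0).
Result: proj_W(v) = (-4/11, 0, -6/11, -6/11).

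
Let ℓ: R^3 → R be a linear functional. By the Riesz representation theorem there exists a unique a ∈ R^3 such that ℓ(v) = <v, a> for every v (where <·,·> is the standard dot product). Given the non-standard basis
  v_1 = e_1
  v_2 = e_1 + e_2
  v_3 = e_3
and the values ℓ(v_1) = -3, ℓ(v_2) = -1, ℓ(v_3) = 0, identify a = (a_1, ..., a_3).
a = (-3, 2, 0)

Write a = (a_1, ..., a_3) in the standard basis. For each basis vector v_i, ℓ(v_i) = <v_i, a> is a linear equation in the a_j's. Collect the n equations into a matrix system V a = ℓ, where row i of V is v_i (expressed in the standard basis). Since V is invertible (lower-triangular with 1s on the diagonal, up to permutation), solve by back-substitution:
  V =
[[1, 0, 0],
 [1, 1, 0],
 [0, 0, 1]]
  V a = (-3, -1, 0)
Solving gives a = (-3, 2, 0).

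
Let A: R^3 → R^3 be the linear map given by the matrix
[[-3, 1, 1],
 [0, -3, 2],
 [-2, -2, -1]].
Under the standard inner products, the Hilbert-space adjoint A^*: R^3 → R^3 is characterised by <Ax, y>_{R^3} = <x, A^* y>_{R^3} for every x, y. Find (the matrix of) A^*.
A^* = A^T =
[[-3, 0, -2],
 [1, -3, -2],
 [1, 2, -1]]

For real matrices with standard dot products, the defining identity <Ax, y> = <x, A^* y> gives (Ax)^T y = x^T (A^*) y, i.e. x^T A^T y = x^T (A^*) y. Since this holds for all x, y, we must have A^* = A^T. Therefore
A^* =
[[-3, 0, -2],
 [1, -3, -2],
 [1, 2, -1]].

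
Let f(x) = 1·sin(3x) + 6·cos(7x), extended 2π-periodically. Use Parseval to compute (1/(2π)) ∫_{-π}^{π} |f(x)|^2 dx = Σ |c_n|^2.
Σ |c_n|^2 = 37/2

Expand |f|^2 and use orthogonality of {sin(nx), cos(mx)} on [-π, π]:
  ∫_{-π}^{π} sin(nx)^2 dx = π, ∫ cos(mx)^2 dx = π, and cross terms integrate to 0.
So ∫_{-π}^{π} f(x)^2 dx = 1^2 · π + 6^2 · π = (1 + 36)π.
Divide by 2π: (1 + 36)/2 = 37/2.
By Parseval, this equals Σ |c_n|^2.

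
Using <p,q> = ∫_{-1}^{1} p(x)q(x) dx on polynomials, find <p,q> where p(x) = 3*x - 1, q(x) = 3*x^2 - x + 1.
<p,q> = -6

Expand the product: p(x)·q(x) = 9*x^3 - 6*x^2 + 4*x - 1.
∫_{-1}^{1} of each monomial x^k gives [2/(k+1) if k even, 0 if k odd]. Integrating term-by-term (or equivalently evaluating the antiderivative F(x) = 9*x^4/4 - 2*x^3 + 2*x^2 - x at the endpoints):
  F(1) − F(−1) = 5/4 − (29/4) = -6.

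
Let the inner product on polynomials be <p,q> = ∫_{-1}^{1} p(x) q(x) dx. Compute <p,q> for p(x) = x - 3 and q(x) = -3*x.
<p,q> = -2

Expand the product: p(x)·q(x) = -3*x^2 + 9*x.
∫_{-1}^{1} of each monomial x^k gives [2/(k+1) if k even, 0 if k odd]. Integrating term-by-term (or equivalently evaluating the antiderivative F(x) = -x^3 + 9*x^2/2 at the endpoints):
  F(1) − F(−1) = 7/2 − (11/2) = -2.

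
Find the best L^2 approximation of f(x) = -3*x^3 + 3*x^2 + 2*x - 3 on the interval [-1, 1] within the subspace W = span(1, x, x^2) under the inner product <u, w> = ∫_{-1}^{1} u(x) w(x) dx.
g(x) = 3*x^2 + x/5 - 3

The best approximation g ∈ W is the orthogonal projection of f onto W. Writing g = a_0 + a_1 x + a_2 x^2, the coefficients solve the normal equations G · a = b where
  G_{ij} = <φ_i, φ_j> and b_i = <f, φ_i>, with φ_0 = 1, φ_1 = x, φ_2 = x^2.
G =
  [2, 0, 2/3]
  [0, 2/3, 0]
  [2/3, 0, 2/5],
b = (-4, 2/15, -4/5).
Solving gives a_0 = -3, a_1 = 1/5, a_2 = 3, so
  g(x) = 3*x^2 + x/5 - 3.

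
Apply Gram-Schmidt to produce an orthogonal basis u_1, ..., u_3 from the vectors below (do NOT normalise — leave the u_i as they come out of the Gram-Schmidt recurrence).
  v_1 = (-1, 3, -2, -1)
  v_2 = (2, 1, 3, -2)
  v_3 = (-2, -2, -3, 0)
Orthogonal basis:
  u_1 = (-1, 3, -2, -1)
  u_2 = (9/5, 8/5, 13/5, -11/5)
  u_3 = (-31/87, -92/87, -16/29, -149/87)

Apply the Gram-Schmidt recurrence
  u_1 = v_1
  u_i = v_i − Σ_{j<i} ((v_i · u_j) / (u_j · u_j)) · u_j.

Step by step this gives:
  u_1 = (-1, 3, -2, -1)
  u_2 = (9/5, 8/5, 13/5, -11/5)
  u_3 = (-31/87, -92/87, -16/29, -149/87)

Orthogonality check:
  u_2 · u_1 = 0 (should be 0)
  u_3 · u_1 = 0 (should be 0)
  u_3 · u_2 = 0 (should be 0)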